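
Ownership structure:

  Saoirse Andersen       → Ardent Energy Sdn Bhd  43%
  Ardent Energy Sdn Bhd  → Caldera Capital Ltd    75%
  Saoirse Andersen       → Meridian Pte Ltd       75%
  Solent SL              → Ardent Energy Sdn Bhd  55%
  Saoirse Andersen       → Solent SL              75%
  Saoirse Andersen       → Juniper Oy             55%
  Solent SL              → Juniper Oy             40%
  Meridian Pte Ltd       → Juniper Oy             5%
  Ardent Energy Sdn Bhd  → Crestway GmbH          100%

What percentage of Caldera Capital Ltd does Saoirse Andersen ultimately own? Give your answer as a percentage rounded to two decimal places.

Saoirse reaches Caldera along 2 paths.
Via Ardent: 43% × 75% = 32.25%.
Via Solent → Ardent: 75% × 55% × 75% = 30.9375%.
Total: 32.25% + 30.9375% = 63.1875%.
Rounded: 63.19%.

63.19%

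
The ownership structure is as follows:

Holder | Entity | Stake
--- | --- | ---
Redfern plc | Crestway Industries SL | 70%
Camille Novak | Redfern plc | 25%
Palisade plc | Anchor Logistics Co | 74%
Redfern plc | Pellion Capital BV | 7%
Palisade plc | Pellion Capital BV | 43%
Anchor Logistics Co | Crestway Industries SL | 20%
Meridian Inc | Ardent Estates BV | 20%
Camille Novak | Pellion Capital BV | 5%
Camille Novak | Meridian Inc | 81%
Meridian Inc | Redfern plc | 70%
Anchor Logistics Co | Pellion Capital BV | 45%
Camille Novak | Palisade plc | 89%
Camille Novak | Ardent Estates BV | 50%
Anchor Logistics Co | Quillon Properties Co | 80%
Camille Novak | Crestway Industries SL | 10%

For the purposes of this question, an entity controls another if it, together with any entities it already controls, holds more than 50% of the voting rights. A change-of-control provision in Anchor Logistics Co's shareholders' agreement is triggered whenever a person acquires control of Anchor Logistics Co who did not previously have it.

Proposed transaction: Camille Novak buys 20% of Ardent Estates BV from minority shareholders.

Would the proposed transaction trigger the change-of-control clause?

No

The purchase changes only Camille's holdings, so Camille is the only person who could newly come to control Anchor.
Camille holds 89% of Palisade, so Camille controls Palisade.
Palisade holds 74% of Anchor, so Camille controls Anchor.
So Camille already controls Anchor before the transaction.
After the purchase, Camille's direct stake in Ardent rises to 50% + 20% = 70%.
Camille controlled Anchor already, so this is not a new person acquiring control; every other person's position is unchanged or reduced.
No new person acquires control, so the clause is not triggered.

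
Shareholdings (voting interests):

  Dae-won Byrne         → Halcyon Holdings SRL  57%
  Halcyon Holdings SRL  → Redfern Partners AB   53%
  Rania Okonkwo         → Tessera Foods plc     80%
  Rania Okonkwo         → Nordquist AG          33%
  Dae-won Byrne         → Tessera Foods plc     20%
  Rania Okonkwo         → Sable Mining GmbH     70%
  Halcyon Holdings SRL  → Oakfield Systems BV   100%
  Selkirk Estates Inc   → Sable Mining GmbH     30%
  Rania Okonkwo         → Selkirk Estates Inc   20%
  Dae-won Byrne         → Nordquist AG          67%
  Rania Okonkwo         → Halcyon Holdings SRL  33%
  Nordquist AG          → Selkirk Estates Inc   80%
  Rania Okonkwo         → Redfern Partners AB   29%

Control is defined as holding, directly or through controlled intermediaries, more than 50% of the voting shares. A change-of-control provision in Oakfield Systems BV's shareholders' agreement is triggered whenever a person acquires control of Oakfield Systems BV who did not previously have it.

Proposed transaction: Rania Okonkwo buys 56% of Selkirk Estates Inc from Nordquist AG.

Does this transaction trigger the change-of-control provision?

The purchase adds only to Rania's holdings (Nordquist's stake shrinks), so Rania is the only person who could newly come to control Oakfield.
Rania holds 80% of Tessera, so Rania controls Tessera.
Rania holds 70% of Sable, so Rania controls Sable.
Neither Rania nor any entity Rania controls holds any voting interest in Oakfield.
So before the transaction, Rania does not control Oakfield.
After the purchase, Rania's direct stake in Selkirk rises to 20% + 56% = 76%, and Nordquist's stake falls to 24%.
Rania holds 76% of Selkirk, so Rania controls Selkirk.
Rania and Selkirk together hold 70% + 30% = 100% of Sable, so Rania controls Sable.
After the transaction, neither Rania nor any entity Rania controls holds a voting interest in Oakfield, so Rania still does not control it.
No new person acquires control, so the clause is not triggered.

No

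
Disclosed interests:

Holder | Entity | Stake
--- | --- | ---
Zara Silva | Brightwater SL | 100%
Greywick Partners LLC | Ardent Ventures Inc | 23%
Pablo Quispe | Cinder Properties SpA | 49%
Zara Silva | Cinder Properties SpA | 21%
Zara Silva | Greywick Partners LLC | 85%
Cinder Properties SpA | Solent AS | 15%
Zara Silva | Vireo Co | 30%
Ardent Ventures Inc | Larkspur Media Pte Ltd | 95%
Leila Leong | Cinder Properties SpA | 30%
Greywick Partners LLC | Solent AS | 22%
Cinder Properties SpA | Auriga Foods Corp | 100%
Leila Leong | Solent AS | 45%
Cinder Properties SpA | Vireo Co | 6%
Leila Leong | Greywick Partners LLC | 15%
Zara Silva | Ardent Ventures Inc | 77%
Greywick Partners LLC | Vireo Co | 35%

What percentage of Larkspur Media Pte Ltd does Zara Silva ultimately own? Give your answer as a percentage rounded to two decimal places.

91.72%

Zara reaches Larkspur along 2 paths.
Via Greywick → Ardent: 85% × 23% × 95% = 18.5725%.
Via Ardent: 77% × 95% = 73.15%.
Total: 18.5725% + 73.15% = 91.7225%.
Rounded: 91.72%.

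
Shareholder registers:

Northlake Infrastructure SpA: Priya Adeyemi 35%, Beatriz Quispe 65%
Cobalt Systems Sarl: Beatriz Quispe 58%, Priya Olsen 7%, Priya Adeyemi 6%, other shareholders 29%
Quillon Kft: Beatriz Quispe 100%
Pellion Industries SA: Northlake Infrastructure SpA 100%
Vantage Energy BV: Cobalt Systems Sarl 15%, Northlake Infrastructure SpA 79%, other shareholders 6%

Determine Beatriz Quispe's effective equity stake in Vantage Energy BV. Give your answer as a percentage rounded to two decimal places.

60.05%

Beatriz reaches Vantage along 2 paths.
Via Cobalt: 58% × 15% = 8.7%.
Via Northlake: 65% × 79% = 51.35%.
Total: 8.7% + 51.35% = 60.05%.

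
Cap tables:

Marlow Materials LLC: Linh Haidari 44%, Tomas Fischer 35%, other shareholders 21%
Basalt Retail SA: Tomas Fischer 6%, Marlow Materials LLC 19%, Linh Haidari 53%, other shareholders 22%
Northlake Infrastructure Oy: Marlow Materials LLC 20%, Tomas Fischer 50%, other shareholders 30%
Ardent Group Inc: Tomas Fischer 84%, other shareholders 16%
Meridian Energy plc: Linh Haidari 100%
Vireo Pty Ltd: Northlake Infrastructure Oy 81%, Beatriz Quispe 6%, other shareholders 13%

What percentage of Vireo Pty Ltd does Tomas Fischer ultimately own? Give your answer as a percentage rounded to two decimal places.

Tomas reaches Vireo along 2 paths.
Via Marlow → Northlake: 35% × 20% × 81% = 5.67%.
Via Northlake: 50% × 81% = 40.5%.
Total: 5.67% + 40.5% = 46.17%.

46.17%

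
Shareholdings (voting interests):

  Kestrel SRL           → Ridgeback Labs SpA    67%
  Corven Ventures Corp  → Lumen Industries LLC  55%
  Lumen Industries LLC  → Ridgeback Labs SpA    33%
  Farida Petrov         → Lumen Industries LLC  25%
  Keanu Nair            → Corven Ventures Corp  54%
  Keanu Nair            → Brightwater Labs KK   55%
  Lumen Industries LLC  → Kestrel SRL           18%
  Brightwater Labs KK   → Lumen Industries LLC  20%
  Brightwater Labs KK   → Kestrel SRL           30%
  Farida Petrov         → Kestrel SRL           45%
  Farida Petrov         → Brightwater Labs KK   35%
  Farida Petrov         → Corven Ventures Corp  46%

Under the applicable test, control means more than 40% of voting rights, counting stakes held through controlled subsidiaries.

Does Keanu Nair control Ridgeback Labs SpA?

Yes

Keanu holds 55% of Brightwater, so Keanu controls Brightwater.
Keanu holds 54% of Corven, so Keanu controls Corven.
Brightwater and Corven together hold 20% + 55% = 75% of Lumen, so Keanu controls Lumen.
Lumen and Brightwater together hold 18% + 30% = 48% of Kestrel, so Keanu controls Kestrel.
Kestrel and Lumen together hold 67% + 33% = 100% of Ridgeback, so Keanu controls Ridgeback.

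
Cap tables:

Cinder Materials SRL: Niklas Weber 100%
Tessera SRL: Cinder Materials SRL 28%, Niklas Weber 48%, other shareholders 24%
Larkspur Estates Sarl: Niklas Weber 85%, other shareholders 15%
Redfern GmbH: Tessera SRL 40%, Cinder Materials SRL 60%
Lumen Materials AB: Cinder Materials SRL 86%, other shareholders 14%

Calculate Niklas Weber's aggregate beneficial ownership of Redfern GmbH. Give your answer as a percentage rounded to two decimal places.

90.40%

Niklas reaches Redfern along 3 paths.
Via Cinder → Tessera: 100% × 28% × 40% = 11.2%.
Via Tessera: 48% × 40% = 19.2%.
Via Cinder: 100% × 60% = 60%.
Total: 11.2% + 19.2% + 60% = 90.4%.
Rounded: 90.40%.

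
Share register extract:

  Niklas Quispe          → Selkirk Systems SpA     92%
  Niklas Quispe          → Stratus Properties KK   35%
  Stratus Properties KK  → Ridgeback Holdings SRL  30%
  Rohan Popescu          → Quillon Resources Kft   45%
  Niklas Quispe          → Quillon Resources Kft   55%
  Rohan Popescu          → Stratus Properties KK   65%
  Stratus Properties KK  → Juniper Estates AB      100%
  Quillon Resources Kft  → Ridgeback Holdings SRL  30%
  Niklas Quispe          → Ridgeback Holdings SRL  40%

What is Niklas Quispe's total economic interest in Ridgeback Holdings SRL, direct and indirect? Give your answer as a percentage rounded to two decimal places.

67.00%

Niklas reaches Ridgeback along 3 paths.
Via Stratus: 35% × 30% = 10.5%.
Direct stake: 40% = 40%.
Via Quillon: 55% × 30% = 16.5%.
Total: 10.5% + 40% + 16.5% = 67%.
Rounded: 67.00%.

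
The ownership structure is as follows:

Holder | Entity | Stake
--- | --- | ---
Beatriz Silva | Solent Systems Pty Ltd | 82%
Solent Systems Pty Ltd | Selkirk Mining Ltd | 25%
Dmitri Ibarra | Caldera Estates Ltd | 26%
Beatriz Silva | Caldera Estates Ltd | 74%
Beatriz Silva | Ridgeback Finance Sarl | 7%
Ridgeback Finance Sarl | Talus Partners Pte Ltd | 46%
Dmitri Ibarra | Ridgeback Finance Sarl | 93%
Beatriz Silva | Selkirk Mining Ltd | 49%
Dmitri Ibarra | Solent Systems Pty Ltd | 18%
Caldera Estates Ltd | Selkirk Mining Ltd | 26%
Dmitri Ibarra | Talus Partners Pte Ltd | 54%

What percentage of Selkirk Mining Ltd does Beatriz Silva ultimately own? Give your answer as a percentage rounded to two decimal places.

88.74%

Beatriz reaches Selkirk along 3 paths.
Direct stake: 49% = 49%.
Via Caldera: 74% × 26% = 19.24%.
Via Solent: 82% × 25% = 20.5%.
Total: 49% + 19.24% + 20.5% = 88.74%.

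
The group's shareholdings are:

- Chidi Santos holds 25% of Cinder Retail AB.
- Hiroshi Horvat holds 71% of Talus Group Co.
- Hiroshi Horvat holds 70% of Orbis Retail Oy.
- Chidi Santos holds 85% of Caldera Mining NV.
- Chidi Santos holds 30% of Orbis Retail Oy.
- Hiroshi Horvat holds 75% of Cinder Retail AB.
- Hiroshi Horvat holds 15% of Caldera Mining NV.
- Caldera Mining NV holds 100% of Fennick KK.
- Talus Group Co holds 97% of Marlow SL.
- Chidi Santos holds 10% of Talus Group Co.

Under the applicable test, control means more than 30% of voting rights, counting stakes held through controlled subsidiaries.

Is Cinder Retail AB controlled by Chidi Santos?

No

Chidi holds 85% of Caldera, so Chidi controls Caldera.
Caldera holds 100% of Fennick, so Chidi controls Fennick.
In Cinder, Chidi's side holds only 25%, not > 30%.
So Chidi does not control Cinder.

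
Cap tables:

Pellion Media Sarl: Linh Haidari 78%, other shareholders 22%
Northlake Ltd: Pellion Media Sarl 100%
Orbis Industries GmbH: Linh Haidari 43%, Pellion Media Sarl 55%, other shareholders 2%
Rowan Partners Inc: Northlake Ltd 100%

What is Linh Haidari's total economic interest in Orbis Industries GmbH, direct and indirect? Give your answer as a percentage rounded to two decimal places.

85.90%

Linh reaches Orbis along 2 paths.
Direct stake: 43% = 43%.
Via Pellion: 78% × 55% = 42.9%.
Total: 43% + 42.9% = 85.9%.
Rounded: 85.90%.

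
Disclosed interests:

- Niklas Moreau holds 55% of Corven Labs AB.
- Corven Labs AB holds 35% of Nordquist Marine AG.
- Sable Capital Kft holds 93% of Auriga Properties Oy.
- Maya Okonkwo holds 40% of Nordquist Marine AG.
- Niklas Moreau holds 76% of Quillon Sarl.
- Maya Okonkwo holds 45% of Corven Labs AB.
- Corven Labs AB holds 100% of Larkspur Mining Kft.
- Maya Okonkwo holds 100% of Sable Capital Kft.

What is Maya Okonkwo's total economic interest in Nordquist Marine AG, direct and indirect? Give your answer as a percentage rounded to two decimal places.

55.75%

Maya reaches Nordquist along 2 paths.
Direct stake: 40% = 40%.
Via Corven: 45% × 35% = 15.75%.
Total: 40% + 15.75% = 55.75%.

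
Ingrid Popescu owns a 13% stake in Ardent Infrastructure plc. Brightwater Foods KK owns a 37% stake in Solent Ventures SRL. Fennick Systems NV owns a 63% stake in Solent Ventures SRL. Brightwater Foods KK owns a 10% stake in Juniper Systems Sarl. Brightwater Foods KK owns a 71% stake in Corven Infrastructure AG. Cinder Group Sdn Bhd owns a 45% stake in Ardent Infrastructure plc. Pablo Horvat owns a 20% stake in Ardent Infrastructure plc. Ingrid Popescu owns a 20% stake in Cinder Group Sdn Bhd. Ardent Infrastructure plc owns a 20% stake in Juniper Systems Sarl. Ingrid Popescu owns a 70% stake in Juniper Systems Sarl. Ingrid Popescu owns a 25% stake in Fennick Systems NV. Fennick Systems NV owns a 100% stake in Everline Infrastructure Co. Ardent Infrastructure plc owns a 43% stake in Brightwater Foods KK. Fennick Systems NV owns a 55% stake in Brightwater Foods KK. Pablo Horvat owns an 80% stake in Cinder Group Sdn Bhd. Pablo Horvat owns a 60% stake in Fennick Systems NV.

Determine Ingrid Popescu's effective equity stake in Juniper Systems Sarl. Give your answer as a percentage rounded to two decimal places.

76.72%

Ingrid reaches Juniper along 6 paths.
Via Fennick → Brightwater: 25% × 55% × 10% = 1.375%.
Via Cinder → Ardent → Brightwater: 20% × 45% × 43% × 10% = 0.387%.
Via Ardent → Brightwater: 13% × 43% × 10% = 0.559%.
Direct stake: 70% = 70%.
Via Cinder → Ardent: 20% × 45% × 20% = 1.8%.
Via Ardent: 13% × 20% = 2.6%.
Total: 1.375% + 0.387% + 0.559% + 70% + 1.8% + 2.6% = 76.721%.
Rounded: 76.72%.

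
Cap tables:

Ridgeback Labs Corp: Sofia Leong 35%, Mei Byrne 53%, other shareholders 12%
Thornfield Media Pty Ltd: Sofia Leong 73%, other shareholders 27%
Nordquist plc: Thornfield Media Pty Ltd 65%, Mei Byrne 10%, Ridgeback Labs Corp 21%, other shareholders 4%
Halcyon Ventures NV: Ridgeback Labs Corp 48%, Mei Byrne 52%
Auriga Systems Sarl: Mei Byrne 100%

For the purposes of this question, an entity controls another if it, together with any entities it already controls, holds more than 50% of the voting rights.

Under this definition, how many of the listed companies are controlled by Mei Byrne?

3

Mei holds 53% of Ridgeback, so Mei controls Ridgeback.
Ridgeback and Mei together hold 48% + 52% = 100% of Halcyon, so Mei controls Halcyon.
Mei holds 100% of Auriga, so Mei controls Auriga.
No other company's threshold is met.
Mei controls 3 companies.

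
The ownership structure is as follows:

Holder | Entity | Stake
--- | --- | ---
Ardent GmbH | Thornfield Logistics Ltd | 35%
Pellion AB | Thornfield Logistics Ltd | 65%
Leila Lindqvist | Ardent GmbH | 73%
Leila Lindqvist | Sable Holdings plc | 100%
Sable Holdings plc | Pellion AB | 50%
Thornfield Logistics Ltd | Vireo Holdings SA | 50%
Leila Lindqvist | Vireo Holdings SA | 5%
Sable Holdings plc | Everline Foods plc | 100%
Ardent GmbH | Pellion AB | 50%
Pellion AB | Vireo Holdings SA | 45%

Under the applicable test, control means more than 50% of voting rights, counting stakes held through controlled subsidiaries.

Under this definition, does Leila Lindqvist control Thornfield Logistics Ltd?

Leila holds 73% of Ardent, so Leila controls Ardent.
Leila holds 100% of Sable, so Leila controls Sable.
Sable and Ardent together hold 50% + 50% = 100% of Pellion, so Leila controls Pellion.
Ardent and Pellion together hold 35% + 65% = 100% of Thornfield, so Leila controls Thornfield.

Yes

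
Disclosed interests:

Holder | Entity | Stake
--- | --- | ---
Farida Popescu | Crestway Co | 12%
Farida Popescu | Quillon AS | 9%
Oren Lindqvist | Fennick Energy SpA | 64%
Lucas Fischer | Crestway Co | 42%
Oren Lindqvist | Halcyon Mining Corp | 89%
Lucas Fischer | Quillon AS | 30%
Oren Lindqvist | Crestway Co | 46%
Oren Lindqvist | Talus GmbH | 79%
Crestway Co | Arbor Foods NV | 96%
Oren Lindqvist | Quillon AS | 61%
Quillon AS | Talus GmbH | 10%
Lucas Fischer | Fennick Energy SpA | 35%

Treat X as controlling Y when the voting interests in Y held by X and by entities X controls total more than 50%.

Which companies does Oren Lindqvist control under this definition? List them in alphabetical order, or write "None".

Fennick Energy SpA, Halcyon Mining Corp, Quillon AS, Talus GmbH

Oren holds 61% of Quillon, so Oren controls Quillon.
Oren holds 89% of Halcyon, so Oren controls Halcyon.
Oren and Quillon together hold 79% + 10% = 89% of Talus, so Oren controls Talus.
Oren holds 64% of Fennick, so Oren controls Fennick.
No other company's threshold is met.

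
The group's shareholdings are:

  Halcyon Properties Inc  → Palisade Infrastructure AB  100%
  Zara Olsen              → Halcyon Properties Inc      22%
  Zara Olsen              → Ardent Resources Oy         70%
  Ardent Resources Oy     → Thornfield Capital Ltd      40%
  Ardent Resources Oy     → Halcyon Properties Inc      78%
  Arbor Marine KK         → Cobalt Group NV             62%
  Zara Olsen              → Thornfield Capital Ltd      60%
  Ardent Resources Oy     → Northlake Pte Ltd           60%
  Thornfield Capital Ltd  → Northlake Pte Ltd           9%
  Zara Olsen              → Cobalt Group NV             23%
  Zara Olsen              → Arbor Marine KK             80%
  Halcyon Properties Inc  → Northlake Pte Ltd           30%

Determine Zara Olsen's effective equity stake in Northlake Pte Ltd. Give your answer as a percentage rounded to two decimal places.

Zara reaches Northlake along 5 paths.
Via Halcyon: 22% × 30% = 6.6%.
Via Ardent → Halcyon: 70% × 78% × 30% = 16.38%.
Via Ardent: 70% × 60% = 42%.
Via Ardent → Thornfield: 70% × 40% × 9% = 2.52%.
Via Thornfield: 60% × 9% = 5.4%.
Total: 6.6% + 16.38% + 42% + 2.52% + 5.4% = 72.9%.
Rounded: 72.90%.

72.90%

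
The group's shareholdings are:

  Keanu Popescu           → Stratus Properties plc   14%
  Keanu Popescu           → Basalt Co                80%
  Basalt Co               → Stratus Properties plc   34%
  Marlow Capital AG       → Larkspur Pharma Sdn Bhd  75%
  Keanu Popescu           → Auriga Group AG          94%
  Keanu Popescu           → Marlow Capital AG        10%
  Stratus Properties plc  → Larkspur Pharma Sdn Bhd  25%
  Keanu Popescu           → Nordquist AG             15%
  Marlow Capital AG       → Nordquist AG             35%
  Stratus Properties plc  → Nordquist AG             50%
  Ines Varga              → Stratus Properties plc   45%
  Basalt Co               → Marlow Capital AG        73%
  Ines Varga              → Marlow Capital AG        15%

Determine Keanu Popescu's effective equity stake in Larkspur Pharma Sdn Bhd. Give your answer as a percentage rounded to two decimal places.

Keanu reaches Larkspur along 4 paths.
Via Marlow: 10% × 75% = 7.5%.
Via Basalt → Marlow: 80% × 73% × 75% = 43.8%.
Via Basalt → Stratus: 80% × 34% × 25% = 6.8%.
Via Stratus: 14% × 25% = 3.5%.
Total: 7.5% + 43.8% + 6.8% + 3.5% = 61.6%.
Rounded: 61.60%.

61.60%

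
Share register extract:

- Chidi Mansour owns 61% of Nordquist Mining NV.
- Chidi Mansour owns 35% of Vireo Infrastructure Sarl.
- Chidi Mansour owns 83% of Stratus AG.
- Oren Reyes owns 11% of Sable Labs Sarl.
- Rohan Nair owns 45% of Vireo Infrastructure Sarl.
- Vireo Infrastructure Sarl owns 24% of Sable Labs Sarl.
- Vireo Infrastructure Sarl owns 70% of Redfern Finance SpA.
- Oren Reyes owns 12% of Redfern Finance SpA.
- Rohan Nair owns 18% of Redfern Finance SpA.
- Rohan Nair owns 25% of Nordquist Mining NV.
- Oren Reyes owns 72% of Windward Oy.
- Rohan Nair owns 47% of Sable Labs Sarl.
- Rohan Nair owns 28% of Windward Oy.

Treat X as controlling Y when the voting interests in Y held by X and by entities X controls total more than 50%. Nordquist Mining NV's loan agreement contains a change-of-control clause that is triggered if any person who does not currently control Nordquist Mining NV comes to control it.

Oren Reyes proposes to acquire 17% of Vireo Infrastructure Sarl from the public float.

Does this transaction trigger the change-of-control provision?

No

The purchase changes only Oren's holdings, so Oren is the only person who could newly come to control Nordquist.
Oren holds 72% of Windward, so Oren controls Windward.
Neither Oren nor any entity Oren controls holds any voting interest in Nordquist.
So before the transaction, Oren does not control Nordquist.
After the purchase, Oren holds 17% of Vireo directly.
Oren's side now holds 17% of Vireo, not > 50%, so Oren still does not control Vireo.
After the transaction, neither Oren nor any entity Oren controls holds a voting interest in Nordquist, so Oren still does not control it.
No new person acquires control, so the clause is not triggered.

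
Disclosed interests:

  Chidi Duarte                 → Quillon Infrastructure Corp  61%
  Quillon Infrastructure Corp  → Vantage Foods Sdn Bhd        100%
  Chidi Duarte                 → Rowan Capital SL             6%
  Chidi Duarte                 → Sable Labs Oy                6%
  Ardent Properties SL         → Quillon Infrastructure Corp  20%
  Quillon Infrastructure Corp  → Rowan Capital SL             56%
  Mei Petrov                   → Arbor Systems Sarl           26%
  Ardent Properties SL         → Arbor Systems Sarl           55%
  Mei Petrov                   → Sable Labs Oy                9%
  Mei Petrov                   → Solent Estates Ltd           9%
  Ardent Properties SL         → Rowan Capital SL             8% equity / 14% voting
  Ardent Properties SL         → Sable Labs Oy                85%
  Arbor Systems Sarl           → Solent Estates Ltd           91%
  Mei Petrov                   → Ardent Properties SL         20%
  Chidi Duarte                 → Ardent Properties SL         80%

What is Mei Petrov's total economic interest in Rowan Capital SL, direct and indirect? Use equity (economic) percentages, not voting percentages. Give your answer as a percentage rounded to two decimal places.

3.84%

Mei reaches Rowan along 2 paths.
Via Ardent → Quillon: 20% × 20% × 56% = 2.24%.
Via Ardent: 20% × 8% = 1.6%.
Total: 2.24% + 1.6% = 3.84%.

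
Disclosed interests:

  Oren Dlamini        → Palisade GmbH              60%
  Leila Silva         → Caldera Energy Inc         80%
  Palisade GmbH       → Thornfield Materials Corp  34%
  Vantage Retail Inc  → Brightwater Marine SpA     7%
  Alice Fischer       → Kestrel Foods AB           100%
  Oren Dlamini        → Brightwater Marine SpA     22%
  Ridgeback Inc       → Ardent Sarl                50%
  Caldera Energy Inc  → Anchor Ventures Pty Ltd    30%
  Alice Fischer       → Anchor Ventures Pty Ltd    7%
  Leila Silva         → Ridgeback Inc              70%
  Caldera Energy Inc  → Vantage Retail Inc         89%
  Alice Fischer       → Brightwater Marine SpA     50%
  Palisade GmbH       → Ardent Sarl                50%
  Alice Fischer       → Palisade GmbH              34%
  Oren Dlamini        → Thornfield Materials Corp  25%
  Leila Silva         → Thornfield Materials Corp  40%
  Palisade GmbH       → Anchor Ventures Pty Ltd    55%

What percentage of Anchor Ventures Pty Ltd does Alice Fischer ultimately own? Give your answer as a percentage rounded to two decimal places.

25.70%

Alice reaches Anchor along 2 paths.
Via Palisade: 34% × 55% = 18.7%.
Direct stake: 7% = 7%.
Total: 18.7% + 7% = 25.7%.
Rounded: 25.70%.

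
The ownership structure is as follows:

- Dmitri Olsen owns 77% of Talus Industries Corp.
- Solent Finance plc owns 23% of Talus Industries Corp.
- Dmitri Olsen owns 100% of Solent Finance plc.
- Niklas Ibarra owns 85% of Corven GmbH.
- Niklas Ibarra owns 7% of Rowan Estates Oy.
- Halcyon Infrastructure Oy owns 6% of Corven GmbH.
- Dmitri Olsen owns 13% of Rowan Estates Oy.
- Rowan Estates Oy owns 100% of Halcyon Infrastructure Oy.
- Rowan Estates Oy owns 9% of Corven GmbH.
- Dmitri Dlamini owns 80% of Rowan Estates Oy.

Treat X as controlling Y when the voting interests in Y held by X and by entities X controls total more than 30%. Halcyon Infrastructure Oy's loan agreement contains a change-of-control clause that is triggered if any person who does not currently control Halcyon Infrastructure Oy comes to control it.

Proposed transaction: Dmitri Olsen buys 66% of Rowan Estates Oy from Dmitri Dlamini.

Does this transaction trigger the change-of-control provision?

The purchase adds only to Dmitri Olsen's holdings (Dmitri Dlamini's stake shrinks), so Dmitri Olsen is the only person who could newly come to control Halcyon.
Dmitri Olsen holds 100% of Solent, so Dmitri Olsen controls Solent.
Dmitri Olsen and Solent together hold 77% + 23% = 100% of Talus, so Dmitri Olsen controls Talus.
Neither Dmitri Olsen nor any entity Dmitri Olsen controls holds any voting interest in Halcyon.
So before the transaction, Dmitri Olsen does not control Halcyon.
After the purchase, Dmitri Olsen's direct stake in Rowan rises to 13% + 66% = 79%, and Dmitri Dlamini's stake falls to 14%.
Dmitri Olsen holds 79% of Rowan, so Dmitri Olsen controls Rowan.
Rowan holds 100% of Halcyon, so Dmitri Olsen controls Halcyon.
Dmitri Olsen did not control Halcyon before and does after, so the clause is triggered.

Yes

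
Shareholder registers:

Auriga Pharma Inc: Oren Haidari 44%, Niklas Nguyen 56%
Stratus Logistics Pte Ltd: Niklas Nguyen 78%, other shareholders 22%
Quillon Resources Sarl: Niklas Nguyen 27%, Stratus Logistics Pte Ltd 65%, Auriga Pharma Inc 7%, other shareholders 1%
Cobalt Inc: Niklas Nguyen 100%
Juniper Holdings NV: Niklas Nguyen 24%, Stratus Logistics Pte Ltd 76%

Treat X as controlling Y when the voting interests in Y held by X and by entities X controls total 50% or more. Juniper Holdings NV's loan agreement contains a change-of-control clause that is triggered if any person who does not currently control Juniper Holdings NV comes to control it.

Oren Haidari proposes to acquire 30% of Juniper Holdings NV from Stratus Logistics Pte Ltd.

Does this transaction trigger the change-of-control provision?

The purchase adds only to Oren's holdings (Stratus's stake shrinks), so Oren is the only person who could newly come to control Juniper.
Oren's largest direct stake is 44% in Auriga, which does not meet the threshold, so Oren controls no company.
Neither Oren nor any entity Oren controls holds any voting interest in Juniper.
So before the transaction, Oren does not control Juniper.
After the purchase, Oren holds 30% of Juniper directly, and Stratus's stake falls to 46%.
After the transaction, Oren's side holds 30% of Juniper, not ≥ 50%, so Oren still does not control Juniper.
No new person acquires control, so the clause is not triggered.

No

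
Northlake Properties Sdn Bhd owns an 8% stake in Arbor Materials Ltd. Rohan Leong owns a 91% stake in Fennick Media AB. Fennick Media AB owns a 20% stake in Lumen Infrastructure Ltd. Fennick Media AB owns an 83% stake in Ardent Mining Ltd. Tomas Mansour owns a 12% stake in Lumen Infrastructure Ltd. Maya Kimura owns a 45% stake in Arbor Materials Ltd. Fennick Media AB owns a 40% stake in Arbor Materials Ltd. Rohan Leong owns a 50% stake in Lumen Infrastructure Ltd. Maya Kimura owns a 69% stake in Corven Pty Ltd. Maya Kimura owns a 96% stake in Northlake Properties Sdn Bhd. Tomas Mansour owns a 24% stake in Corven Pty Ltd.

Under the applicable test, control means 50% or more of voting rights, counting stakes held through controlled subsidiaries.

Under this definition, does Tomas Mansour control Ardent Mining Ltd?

No

Tomas's largest direct stake is 24% in Corven, which does not meet the threshold, so Tomas controls no company.
Neither Tomas nor any entity Tomas controls holds any voting interest in Ardent.
So Tomas does not control Ardent.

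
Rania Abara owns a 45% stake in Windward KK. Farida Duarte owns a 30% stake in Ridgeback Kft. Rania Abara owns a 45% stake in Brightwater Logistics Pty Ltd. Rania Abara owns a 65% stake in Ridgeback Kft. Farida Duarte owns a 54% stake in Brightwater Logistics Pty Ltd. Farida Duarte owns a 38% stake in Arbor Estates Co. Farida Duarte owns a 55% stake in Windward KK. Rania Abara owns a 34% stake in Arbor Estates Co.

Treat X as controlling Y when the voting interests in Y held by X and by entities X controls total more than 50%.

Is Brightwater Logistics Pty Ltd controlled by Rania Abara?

No

Rania holds 65% of Ridgeback, so Rania controls Ridgeback.
In Brightwater, Rania's side holds only 45%, not > 50%.
So Rania does not control Brightwater.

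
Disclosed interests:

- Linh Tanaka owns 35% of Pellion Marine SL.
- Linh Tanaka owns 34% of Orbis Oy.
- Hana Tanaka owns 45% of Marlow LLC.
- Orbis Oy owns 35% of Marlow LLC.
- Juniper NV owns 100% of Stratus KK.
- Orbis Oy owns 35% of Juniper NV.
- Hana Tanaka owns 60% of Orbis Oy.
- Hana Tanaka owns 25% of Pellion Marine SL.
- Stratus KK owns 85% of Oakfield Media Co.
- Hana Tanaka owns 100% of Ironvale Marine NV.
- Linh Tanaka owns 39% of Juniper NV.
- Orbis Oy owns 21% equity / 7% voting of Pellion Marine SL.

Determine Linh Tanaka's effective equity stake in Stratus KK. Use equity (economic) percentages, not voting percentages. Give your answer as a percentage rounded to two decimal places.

Linh reaches Stratus along 2 paths.
Via Orbis → Juniper: 34% × 35% × 100% = 11.9%.
Via Juniper: 39% × 100% = 39%.
Total: 11.9% + 39% = 50.9%.
Rounded: 50.90%.

50.90%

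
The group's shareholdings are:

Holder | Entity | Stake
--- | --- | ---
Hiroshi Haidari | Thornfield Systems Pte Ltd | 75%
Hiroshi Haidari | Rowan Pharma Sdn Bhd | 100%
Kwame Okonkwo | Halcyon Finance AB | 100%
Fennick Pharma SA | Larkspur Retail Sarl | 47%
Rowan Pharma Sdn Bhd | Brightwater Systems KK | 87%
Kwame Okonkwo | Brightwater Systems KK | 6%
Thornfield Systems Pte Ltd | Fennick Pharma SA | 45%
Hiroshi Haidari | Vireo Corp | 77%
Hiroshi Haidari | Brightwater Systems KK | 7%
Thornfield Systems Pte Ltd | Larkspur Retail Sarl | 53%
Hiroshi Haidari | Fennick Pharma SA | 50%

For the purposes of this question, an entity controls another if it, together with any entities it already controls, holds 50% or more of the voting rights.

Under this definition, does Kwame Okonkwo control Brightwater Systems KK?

No

Kwame holds 100% of Halcyon, so Kwame controls Halcyon.
In Brightwater, Kwame's side holds only 6%, not ≥ 50%.
So Kwame does not control Brightwater.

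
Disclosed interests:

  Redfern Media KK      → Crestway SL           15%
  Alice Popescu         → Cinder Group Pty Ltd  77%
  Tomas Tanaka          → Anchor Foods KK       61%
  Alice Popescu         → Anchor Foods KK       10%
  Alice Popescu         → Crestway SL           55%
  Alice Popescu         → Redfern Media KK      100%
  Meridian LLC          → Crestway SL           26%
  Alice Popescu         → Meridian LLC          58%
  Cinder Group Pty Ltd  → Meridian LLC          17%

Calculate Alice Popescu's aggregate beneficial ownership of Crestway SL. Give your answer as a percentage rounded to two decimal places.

88.48%

Alice reaches Crestway along 4 paths.
Direct stake: 55% = 55%.
Via Redfern: 100% × 15% = 15%.
Via Meridian: 58% × 26% = 15.08%.
Via Cinder → Meridian: 77% × 17% × 26% = 3.4034%.
Total: 55% + 15% + 15.08% + 3.4034% = 88.4834%.
Rounded: 88.48%.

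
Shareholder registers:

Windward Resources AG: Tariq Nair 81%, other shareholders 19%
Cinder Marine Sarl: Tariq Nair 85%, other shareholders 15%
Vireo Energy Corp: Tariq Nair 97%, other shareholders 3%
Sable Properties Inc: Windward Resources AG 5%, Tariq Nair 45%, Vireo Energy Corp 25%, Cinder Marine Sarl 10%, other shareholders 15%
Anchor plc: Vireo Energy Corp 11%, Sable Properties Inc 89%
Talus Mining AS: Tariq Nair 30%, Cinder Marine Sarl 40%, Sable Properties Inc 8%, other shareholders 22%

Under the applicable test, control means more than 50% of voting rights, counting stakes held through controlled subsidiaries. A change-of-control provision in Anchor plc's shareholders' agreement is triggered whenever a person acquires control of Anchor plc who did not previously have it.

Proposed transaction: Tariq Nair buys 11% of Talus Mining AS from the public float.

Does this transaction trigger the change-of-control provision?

No

The purchase changes only Tariq's holdings, so Tariq is the only person who could newly come to control Anchor.
Tariq holds 81% of Windward, so Tariq controls Windward.
Tariq holds 97% of Vireo, so Tariq controls Vireo.
Tariq holds 85% of Cinder, so Tariq controls Cinder.
Windward and Tariq and Vireo and Cinder together hold 5% + 45% + 25% + 10% = 85% of Sable, so Tariq controls Sable.
Vireo and Sable together hold 11% + 89% = 100% of Anchor, so Tariq controls Anchor.
So Tariq already controls Anchor before the transaction.
After the purchase, Tariq's direct stake in Talus rises to 30% + 11% = 41%.
Tariq controlled Anchor already, so this is not a new person acquiring control; every other person's position is unchanged or reduced.
No new person acquires control, so the clause is not triggered.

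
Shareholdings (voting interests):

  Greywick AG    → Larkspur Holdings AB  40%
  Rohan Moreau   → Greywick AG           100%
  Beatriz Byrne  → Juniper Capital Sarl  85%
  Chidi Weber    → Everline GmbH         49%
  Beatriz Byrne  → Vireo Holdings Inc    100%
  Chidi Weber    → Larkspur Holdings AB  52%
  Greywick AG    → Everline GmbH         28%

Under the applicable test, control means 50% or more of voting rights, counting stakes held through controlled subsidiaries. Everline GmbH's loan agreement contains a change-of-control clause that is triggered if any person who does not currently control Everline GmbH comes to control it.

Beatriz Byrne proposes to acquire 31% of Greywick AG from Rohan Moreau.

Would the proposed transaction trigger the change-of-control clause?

No

The purchase adds only to Beatriz's holdings (Rohan's stake shrinks), so Beatriz is the only person who could newly come to control Everline.
Beatriz holds 100% of Vireo, so Beatriz controls Vireo.
Beatriz holds 85% of Juniper, so Beatriz controls Juniper.
Neither Beatriz nor any entity Beatriz controls holds any voting interest in Everline.
So before the transaction, Beatriz does not control Everline.
After the purchase, Beatriz holds 31% of Greywick directly, and Rohan's stake falls to 69%.
Beatriz's side now holds 31% of Greywick, not ≥ 50%, so Beatriz still does not control Greywick.
After the transaction, neither Beatriz nor any entity Beatriz controls holds a voting interest in Everline, so Beatriz still does not control it.
No new person acquires control, so the clause is not triggered.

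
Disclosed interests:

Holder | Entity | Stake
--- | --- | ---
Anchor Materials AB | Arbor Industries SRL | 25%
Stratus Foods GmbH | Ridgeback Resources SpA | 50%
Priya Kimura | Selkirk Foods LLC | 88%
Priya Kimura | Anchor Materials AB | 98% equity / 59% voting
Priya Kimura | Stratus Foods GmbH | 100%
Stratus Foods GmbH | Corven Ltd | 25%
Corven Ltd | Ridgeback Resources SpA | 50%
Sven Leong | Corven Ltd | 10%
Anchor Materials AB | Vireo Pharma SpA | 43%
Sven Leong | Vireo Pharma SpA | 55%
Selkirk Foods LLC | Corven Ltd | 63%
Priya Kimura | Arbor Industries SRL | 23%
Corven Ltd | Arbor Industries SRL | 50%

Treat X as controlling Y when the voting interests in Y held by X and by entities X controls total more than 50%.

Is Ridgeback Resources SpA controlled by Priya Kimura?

Priya holds 88% of Selkirk, so Priya controls Selkirk.
Priya holds 100% of Stratus, so Priya controls Stratus.
Selkirk and Stratus together hold 63% + 25% = 88% of Corven, so Priya controls Corven.
Stratus and Corven together hold 50% + 50% = 100% of Ridgeback, so Priya controls Ridgeback.

Yes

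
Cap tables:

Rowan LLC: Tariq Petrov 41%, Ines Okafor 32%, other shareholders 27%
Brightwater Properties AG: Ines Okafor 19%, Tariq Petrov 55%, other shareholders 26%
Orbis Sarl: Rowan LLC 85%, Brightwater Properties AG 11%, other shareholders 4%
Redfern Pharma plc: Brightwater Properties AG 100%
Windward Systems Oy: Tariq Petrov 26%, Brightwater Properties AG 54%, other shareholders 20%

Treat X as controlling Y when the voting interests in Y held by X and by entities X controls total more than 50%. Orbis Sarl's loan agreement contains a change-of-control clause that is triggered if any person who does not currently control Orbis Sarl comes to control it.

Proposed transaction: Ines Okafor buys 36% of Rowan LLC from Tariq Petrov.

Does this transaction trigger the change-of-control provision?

Yes

The purchase adds only to Ines's holdings (Tariq's stake shrinks), so Ines is the only person who could newly come to control Orbis.
Ines's largest direct stake is 32% in Rowan, which does not meet the threshold, so Ines controls no company.
Neither Ines nor any entity Ines controls holds any voting interest in Orbis.
So before the transaction, Ines does not control Orbis.
After the purchase, Ines's direct stake in Rowan rises to 32% + 36% = 68%, and Tariq's stake falls to 5%.
Ines holds 68% of Rowan, so Ines controls Rowan.
Rowan holds 85% of Orbis, so Ines controls Orbis.
Ines did not control Orbis before and does after, so the clause is triggered.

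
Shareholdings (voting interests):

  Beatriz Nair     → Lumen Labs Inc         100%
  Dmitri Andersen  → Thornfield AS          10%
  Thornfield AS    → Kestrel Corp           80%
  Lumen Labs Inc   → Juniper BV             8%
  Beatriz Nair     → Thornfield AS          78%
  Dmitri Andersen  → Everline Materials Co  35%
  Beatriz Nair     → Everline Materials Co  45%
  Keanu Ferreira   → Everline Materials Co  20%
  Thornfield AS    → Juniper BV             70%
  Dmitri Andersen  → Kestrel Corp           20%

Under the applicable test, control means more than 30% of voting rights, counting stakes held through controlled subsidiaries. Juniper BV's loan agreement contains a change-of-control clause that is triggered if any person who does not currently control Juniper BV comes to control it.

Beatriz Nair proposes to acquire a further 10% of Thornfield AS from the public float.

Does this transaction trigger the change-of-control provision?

The purchase changes only Beatriz's holdings, so Beatriz is the only person who could newly come to control Juniper.
Beatriz holds 100% of Lumen, so Beatriz controls Lumen.
Beatriz holds 78% of Thornfield, so Beatriz controls Thornfield.
Thornfield and Lumen together hold 70% + 8% = 78% of Juniper, so Beatriz controls Juniper.
So Beatriz already controls Juniper before the transaction.
After the purchase, Beatriz's direct stake in Thornfield rises to 78% + 10% = 88%.
Beatriz controlled Juniper already, so this is not a new person acquiring control; every other person's position is unchanged or reduced.
No new person acquires control, so the clause is not triggered.

No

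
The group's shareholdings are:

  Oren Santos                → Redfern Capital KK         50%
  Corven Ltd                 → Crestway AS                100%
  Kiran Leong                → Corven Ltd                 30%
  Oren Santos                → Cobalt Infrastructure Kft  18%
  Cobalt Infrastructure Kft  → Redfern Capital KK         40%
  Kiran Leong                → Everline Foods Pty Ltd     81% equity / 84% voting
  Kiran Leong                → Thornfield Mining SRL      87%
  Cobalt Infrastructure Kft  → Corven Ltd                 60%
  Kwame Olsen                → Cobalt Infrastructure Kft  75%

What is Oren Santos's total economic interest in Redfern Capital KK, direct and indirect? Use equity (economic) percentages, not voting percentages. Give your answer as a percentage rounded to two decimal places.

Oren reaches Redfern along 2 paths.
Via Cobalt: 18% × 40% = 7.2%.
Direct stake: 50% = 50%.
Total: 7.2% + 50% = 57.2%.
Rounded: 57.20%.

57.20%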